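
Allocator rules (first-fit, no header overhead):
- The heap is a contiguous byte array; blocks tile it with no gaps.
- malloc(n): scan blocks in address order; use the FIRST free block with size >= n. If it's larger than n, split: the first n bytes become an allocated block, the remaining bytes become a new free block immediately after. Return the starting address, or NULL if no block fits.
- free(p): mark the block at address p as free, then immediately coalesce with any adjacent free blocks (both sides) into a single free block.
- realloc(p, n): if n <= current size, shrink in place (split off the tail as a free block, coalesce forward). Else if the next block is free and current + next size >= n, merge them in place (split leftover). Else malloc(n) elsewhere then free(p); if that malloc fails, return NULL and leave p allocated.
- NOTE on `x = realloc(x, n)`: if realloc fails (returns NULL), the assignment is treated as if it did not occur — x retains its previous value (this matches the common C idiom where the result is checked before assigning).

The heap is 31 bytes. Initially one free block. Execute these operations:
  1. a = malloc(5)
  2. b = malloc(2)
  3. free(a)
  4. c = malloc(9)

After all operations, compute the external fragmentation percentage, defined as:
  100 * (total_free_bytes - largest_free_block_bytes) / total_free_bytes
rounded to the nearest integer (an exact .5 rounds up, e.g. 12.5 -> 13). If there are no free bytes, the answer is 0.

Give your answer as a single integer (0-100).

Op 1: a = malloc(5) -> a = 0; heap: [0-4 ALLOC][5-30 FREE]
Op 2: b = malloc(2) -> b = 5; heap: [0-4 ALLOC][5-6 ALLOC][7-30 FREE]
Op 3: free(a) -> (freed a); heap: [0-4 FREE][5-6 ALLOC][7-30 FREE]
Op 4: c = malloc(9) -> c = 7; heap: [0-4 FREE][5-6 ALLOC][7-15 ALLOC][16-30 FREE]
Free blocks: [5 15] total_free=20 largest=15 -> 100*(20-15)/20 = 500/20 = 25

Answer: 25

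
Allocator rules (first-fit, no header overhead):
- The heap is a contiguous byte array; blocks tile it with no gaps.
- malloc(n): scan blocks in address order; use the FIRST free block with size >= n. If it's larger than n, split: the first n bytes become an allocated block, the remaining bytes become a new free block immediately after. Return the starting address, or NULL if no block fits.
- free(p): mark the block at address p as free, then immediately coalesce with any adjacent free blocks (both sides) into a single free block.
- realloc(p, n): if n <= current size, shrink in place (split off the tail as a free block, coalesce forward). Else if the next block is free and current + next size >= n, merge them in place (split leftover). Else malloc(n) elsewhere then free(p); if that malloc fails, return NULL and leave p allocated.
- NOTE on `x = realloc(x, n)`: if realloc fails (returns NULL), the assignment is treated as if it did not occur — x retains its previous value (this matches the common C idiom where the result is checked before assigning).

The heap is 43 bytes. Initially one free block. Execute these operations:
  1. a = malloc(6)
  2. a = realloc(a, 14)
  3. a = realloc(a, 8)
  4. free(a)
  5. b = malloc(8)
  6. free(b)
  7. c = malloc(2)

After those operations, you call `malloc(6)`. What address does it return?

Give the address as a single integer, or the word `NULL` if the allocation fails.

Op 1: a = malloc(6) -> a = 0; heap: [0-5 ALLOC][6-42 FREE]
Op 2: a = realloc(a, 14) -> a = 0; heap: [0-13 ALLOC][14-42 FREE]
Op 3: a = realloc(a, 8) -> a = 0; heap: [0-7 ALLOC][8-42 FREE]
Op 4: free(a) -> (freed a); heap: [0-42 FREE]
Op 5: b = malloc(8) -> b = 0; heap: [0-7 ALLOC][8-42 FREE]
Op 6: free(b) -> (freed b); heap: [0-42 FREE]
Op 7: c = malloc(2) -> c = 0; heap: [0-1 ALLOC][2-42 FREE]
malloc(6): first-fit scan over [0-1 ALLOC][2-42 FREE] -> 2

Answer: 2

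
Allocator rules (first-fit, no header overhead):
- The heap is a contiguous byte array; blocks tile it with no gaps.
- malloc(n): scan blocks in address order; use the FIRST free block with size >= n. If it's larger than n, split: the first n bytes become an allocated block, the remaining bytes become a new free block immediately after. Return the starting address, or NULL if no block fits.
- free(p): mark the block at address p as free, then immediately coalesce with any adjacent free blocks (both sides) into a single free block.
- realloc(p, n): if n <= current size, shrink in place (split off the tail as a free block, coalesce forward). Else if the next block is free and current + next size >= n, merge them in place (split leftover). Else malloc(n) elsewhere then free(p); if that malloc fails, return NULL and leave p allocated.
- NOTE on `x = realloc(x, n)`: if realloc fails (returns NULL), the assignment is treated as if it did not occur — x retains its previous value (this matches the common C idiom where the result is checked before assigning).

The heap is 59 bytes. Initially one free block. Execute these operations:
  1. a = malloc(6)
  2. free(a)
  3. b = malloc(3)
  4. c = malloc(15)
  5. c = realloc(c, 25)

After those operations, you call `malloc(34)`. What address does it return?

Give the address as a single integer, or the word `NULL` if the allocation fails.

Op 1: a = malloc(6) -> a = 0; heap: [0-5 ALLOC][6-58 FREE]
Op 2: free(a) -> (freed a); heap: [0-58 FREE]
Op 3: b = malloc(3) -> b = 0; heap: [0-2 ALLOC][3-58 FREE]
Op 4: c = malloc(15) -> c = 3; heap: [0-2 ALLOC][3-17 ALLOC][18-58 FREE]
Op 5: c = realloc(c, 25) -> c = 3; heap: [0-2 ALLOC][3-27 ALLOC][28-58 FREE]
malloc(34): first-fit scan over [0-2 ALLOC][3-27 ALLOC][28-58 FREE] -> NULL

Answer: NULL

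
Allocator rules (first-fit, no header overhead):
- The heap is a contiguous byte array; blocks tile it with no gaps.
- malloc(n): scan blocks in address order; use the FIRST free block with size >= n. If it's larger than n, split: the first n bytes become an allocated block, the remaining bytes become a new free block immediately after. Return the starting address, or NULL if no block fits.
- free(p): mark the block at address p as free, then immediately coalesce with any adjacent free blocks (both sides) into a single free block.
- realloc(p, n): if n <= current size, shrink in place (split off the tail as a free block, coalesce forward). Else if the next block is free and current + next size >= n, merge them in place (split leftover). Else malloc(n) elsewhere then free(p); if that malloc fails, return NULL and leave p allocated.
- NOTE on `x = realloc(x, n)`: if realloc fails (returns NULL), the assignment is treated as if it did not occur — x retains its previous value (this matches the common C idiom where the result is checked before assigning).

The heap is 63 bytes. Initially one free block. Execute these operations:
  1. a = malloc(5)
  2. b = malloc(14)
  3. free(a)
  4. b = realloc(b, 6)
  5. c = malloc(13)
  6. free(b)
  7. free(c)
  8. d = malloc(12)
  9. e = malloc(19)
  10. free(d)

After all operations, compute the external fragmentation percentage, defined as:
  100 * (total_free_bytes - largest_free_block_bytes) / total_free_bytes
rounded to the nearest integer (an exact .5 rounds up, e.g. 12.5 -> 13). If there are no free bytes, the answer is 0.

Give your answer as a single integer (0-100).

Answer: 27

Derivation:
Op 1: a = malloc(5) -> a = 0; heap: [0-4 ALLOC][5-62 FREE]
Op 2: b = malloc(14) -> b = 5; heap: [0-4 ALLOC][5-18 ALLOC][19-62 FREE]
Op 3: free(a) -> (freed a); heap: [0-4 FREE][5-18 ALLOC][19-62 FREE]
Op 4: b = realloc(b, 6) -> b = 5; heap: [0-4 FREE][5-10 ALLOC][11-62 FREE]
Op 5: c = malloc(13) -> c = 11; heap: [0-4 FREE][5-10 ALLOC][11-23 ALLOC][24-62 FREE]
Op 6: free(b) -> (freed b); heap: [0-10 FREE][11-23 ALLOC][24-62 FREE]
Op 7: free(c) -> (freed c); heap: [0-62 FREE]
Op 8: d = malloc(12) -> d = 0; heap: [0-11 ALLOC][12-62 FREE]
Op 9: e = malloc(19) -> e = 12; heap: [0-11 ALLOC][12-30 ALLOC][31-62 FREE]
Op 10: free(d) -> (freed d); heap: [0-11 FREE][12-30 ALLOC][31-62 FREE]
Free blocks: [12 32] total_free=44 largest=32 -> 100*(44-32)/44 = 1200/44 ≈ 27.273 -> rounds to 27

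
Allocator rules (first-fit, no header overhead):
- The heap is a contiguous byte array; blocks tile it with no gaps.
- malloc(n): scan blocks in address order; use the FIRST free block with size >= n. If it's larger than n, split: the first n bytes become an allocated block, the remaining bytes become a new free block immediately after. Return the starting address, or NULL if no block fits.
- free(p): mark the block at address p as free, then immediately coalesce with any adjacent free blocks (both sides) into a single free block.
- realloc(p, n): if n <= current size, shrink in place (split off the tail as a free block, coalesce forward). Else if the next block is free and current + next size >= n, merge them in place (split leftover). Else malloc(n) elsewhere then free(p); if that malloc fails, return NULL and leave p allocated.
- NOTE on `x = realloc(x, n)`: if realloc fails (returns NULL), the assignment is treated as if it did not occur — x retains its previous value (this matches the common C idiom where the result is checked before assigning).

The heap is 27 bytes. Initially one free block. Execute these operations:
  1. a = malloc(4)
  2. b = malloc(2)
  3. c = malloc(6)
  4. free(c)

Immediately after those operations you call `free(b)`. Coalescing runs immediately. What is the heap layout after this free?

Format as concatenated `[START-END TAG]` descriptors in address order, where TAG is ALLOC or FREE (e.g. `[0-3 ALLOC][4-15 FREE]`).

Op 1: a = malloc(4) -> a = 0; heap: [0-3 ALLOC][4-26 FREE]
Op 2: b = malloc(2) -> b = 4; heap: [0-3 ALLOC][4-5 ALLOC][6-26 FREE]
Op 3: c = malloc(6) -> c = 6; heap: [0-3 ALLOC][4-5 ALLOC][6-11 ALLOC][12-26 FREE]
Op 4: free(c) -> (freed c); heap: [0-3 ALLOC][4-5 ALLOC][6-26 FREE]
free(b): b = 4 -> block [4-5 ALLOC]; mark free, coalesce with adjacent free neighbors -> [0-3 ALLOC][4-26 FREE]

Answer: [0-3 ALLOC][4-26 FREE]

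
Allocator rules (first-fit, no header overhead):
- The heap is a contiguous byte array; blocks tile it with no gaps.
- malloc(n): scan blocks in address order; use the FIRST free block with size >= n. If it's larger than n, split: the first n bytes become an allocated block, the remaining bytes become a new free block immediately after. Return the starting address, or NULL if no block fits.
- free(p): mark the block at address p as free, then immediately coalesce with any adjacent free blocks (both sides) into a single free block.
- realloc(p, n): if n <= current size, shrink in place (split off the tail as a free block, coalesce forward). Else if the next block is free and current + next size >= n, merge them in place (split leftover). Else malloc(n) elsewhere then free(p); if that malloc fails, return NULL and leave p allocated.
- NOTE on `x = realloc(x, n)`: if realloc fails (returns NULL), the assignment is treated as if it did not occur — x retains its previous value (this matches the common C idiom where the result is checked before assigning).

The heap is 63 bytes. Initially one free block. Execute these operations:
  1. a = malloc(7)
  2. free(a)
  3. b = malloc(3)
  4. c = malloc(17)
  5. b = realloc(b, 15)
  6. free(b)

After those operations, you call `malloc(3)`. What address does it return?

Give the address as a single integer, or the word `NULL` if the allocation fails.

Answer: 0

Derivation:
Op 1: a = malloc(7) -> a = 0; heap: [0-6 ALLOC][7-62 FREE]
Op 2: free(a) -> (freed a); heap: [0-62 FREE]
Op 3: b = malloc(3) -> b = 0; heap: [0-2 ALLOC][3-62 FREE]
Op 4: c = malloc(17) -> c = 3; heap: [0-2 ALLOC][3-19 ALLOC][20-62 FREE]
Op 5: b = realloc(b, 15) -> b = 20; heap: [0-2 FREE][3-19 ALLOC][20-34 ALLOC][35-62 FREE]
Op 6: free(b) -> (freed b); heap: [0-2 FREE][3-19 ALLOC][20-62 FREE]
malloc(3): first-fit scan over [0-2 FREE][3-19 ALLOC][20-62 FREE] -> 0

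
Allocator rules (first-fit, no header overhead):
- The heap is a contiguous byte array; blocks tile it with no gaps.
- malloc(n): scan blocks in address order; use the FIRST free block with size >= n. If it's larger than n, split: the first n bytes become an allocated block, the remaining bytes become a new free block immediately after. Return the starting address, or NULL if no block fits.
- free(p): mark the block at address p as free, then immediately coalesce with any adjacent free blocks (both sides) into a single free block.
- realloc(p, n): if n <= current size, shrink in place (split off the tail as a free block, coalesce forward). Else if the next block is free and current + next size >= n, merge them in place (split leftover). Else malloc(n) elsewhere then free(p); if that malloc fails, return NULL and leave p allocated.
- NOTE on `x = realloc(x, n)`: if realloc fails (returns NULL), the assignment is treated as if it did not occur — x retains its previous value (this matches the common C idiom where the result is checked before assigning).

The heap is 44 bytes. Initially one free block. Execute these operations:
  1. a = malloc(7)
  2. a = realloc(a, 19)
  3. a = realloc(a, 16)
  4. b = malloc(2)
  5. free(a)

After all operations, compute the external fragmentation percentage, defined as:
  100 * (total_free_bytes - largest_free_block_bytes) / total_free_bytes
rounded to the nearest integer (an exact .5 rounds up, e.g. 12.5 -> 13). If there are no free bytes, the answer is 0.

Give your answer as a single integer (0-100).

Op 1: a = malloc(7) -> a = 0; heap: [0-6 ALLOC][7-43 FREE]
Op 2: a = realloc(a, 19) -> a = 0; heap: [0-18 ALLOC][19-43 FREE]
Op 3: a = realloc(a, 16) -> a = 0; heap: [0-15 ALLOC][16-43 FREE]
Op 4: b = malloc(2) -> b = 16; heap: [0-15 ALLOC][16-17 ALLOC][18-43 FREE]
Op 5: free(a) -> (freed a); heap: [0-15 FREE][16-17 ALLOC][18-43 FREE]
Free blocks: [16 26] total_free=42 largest=26 -> 100*(42-26)/42 = 1600/42 ≈ 38.095 -> rounds to 38

Answer: 38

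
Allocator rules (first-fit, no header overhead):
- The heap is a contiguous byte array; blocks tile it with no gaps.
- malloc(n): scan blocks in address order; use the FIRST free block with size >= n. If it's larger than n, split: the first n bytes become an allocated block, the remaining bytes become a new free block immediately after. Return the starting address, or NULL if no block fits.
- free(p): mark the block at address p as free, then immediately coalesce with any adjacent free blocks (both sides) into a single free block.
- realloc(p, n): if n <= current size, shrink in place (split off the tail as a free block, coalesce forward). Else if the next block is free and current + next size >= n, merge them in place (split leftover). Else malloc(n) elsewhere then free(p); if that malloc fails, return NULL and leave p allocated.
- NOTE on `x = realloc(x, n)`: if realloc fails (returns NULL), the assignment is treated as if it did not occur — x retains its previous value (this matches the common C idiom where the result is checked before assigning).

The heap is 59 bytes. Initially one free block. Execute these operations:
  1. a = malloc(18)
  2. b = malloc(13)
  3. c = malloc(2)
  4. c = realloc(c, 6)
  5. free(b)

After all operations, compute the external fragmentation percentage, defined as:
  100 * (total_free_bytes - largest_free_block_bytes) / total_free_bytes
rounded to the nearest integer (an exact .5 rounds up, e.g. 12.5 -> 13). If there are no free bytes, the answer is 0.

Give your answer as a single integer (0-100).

Answer: 37

Derivation:
Op 1: a = malloc(18) -> a = 0; heap: [0-17 ALLOC][18-58 FREE]
Op 2: b = malloc(13) -> b = 18; heap: [0-17 ALLOC][18-30 ALLOC][31-58 FREE]
Op 3: c = malloc(2) -> c = 31; heap: [0-17 ALLOC][18-30 ALLOC][31-32 ALLOC][33-58 FREE]
Op 4: c = realloc(c, 6) -> c = 31; heap: [0-17 ALLOC][18-30 ALLOC][31-36 ALLOC][37-58 FREE]
Op 5: free(b) -> (freed b); heap: [0-17 ALLOC][18-30 FREE][31-36 ALLOC][37-58 FREE]
Free blocks: [13 22] total_free=35 largest=22 -> 100*(35-22)/35 = 1300/35 ≈ 37.143 -> rounds to 37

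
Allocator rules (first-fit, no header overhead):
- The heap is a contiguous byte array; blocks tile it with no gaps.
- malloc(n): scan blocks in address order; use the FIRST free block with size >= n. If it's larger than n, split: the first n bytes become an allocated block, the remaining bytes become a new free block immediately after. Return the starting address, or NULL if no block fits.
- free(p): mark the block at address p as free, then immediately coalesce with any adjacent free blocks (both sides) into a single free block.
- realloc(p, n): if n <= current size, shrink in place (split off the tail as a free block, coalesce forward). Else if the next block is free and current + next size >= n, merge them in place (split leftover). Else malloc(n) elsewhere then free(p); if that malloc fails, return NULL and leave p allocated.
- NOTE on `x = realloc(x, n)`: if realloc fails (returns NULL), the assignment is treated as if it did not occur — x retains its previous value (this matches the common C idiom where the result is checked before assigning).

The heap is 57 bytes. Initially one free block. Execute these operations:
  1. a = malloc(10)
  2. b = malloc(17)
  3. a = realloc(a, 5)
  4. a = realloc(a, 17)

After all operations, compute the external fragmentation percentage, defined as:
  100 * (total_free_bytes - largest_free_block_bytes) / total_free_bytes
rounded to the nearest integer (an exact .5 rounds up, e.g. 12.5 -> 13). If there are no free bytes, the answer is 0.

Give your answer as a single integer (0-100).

Op 1: a = malloc(10) -> a = 0; heap: [0-9 ALLOC][10-56 FREE]
Op 2: b = malloc(17) -> b = 10; heap: [0-9 ALLOC][10-26 ALLOC][27-56 FREE]
Op 3: a = realloc(a, 5) -> a = 0; heap: [0-4 ALLOC][5-9 FREE][10-26 ALLOC][27-56 FREE]
Op 4: a = realloc(a, 17) -> a = 27; heap: [0-9 FREE][10-26 ALLOC][27-43 ALLOC][44-56 FREE]
Free blocks: [10 13] total_free=23 largest=13 -> 100*(23-13)/23 = 1000/23 ≈ 43.478 -> rounds to 43

Answer: 43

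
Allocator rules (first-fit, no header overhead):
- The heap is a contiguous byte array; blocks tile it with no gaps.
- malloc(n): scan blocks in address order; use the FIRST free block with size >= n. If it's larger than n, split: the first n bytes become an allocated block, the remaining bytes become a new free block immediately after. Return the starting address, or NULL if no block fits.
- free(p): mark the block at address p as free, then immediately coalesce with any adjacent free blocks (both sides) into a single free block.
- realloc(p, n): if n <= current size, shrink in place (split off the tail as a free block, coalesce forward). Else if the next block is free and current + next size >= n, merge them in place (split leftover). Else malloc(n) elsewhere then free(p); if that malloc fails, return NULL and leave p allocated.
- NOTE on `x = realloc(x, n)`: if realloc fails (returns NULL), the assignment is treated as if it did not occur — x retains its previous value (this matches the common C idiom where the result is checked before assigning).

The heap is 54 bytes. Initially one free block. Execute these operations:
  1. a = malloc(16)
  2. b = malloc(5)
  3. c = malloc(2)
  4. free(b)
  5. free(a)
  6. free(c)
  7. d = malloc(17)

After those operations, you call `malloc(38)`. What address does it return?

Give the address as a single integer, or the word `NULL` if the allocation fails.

Op 1: a = malloc(16) -> a = 0; heap: [0-15 ALLOC][16-53 FREE]
Op 2: b = malloc(5) -> b = 16; heap: [0-15 ALLOC][16-20 ALLOC][21-53 FREE]
Op 3: c = malloc(2) -> c = 21; heap: [0-15 ALLOC][16-20 ALLOC][21-22 ALLOC][23-53 FREE]
Op 4: free(b) -> (freed b); heap: [0-15 ALLOC][16-20 FREE][21-22 ALLOC][23-53 FREE]
Op 5: free(a) -> (freed a); heap: [0-20 FREE][21-22 ALLOC][23-53 FREE]
Op 6: free(c) -> (freed c); heap: [0-53 FREE]
Op 7: d = malloc(17) -> d = 0; heap: [0-16 ALLOC][17-53 FREE]
malloc(38): first-fit scan over [0-16 ALLOC][17-53 FREE] -> NULL

Answer: NULL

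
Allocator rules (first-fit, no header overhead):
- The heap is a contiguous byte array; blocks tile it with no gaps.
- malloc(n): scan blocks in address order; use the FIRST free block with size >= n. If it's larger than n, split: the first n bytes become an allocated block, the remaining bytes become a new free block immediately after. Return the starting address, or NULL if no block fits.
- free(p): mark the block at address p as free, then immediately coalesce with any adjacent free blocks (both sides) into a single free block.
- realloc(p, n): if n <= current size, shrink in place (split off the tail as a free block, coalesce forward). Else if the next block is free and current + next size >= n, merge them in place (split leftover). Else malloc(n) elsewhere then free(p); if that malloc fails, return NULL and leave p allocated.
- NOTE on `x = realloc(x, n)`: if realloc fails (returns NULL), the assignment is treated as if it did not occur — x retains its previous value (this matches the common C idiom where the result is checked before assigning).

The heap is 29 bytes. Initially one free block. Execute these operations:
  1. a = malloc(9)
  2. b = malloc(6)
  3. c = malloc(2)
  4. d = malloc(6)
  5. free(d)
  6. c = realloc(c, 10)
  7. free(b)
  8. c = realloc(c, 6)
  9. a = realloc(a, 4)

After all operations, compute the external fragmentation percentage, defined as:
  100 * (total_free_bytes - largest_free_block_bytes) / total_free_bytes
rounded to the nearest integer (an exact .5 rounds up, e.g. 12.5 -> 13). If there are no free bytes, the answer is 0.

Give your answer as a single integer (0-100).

Answer: 42

Derivation:
Op 1: a = malloc(9) -> a = 0; heap: [0-8 ALLOC][9-28 FREE]
Op 2: b = malloc(6) -> b = 9; heap: [0-8 ALLOC][9-14 ALLOC][15-28 FREE]
Op 3: c = malloc(2) -> c = 15; heap: [0-8 ALLOC][9-14 ALLOC][15-16 ALLOC][17-28 FREE]
Op 4: d = malloc(6) -> d = 17; heap: [0-8 ALLOC][9-14 ALLOC][15-16 ALLOC][17-22 ALLOC][23-28 FREE]
Op 5: free(d) -> (freed d); heap: [0-8 ALLOC][9-14 ALLOC][15-16 ALLOC][17-28 FREE]
Op 6: c = realloc(c, 10) -> c = 15; heap: [0-8 ALLOC][9-14 ALLOC][15-24 ALLOC][25-28 FREE]
Op 7: free(b) -> (freed b); heap: [0-8 ALLOC][9-14 FREE][15-24 ALLOC][25-28 FREE]
Op 8: c = realloc(c, 6) -> c = 15; heap: [0-8 ALLOC][9-14 FREE][15-20 ALLOC][21-28 FREE]
Op 9: a = realloc(a, 4) -> a = 0; heap: [0-3 ALLOC][4-14 FREE][15-20 ALLOC][21-28 FREE]
Free blocks: [11 8] total_free=19 largest=11 -> 100*(19-11)/19 = 800/19 ≈ 42.105 -> rounds to 42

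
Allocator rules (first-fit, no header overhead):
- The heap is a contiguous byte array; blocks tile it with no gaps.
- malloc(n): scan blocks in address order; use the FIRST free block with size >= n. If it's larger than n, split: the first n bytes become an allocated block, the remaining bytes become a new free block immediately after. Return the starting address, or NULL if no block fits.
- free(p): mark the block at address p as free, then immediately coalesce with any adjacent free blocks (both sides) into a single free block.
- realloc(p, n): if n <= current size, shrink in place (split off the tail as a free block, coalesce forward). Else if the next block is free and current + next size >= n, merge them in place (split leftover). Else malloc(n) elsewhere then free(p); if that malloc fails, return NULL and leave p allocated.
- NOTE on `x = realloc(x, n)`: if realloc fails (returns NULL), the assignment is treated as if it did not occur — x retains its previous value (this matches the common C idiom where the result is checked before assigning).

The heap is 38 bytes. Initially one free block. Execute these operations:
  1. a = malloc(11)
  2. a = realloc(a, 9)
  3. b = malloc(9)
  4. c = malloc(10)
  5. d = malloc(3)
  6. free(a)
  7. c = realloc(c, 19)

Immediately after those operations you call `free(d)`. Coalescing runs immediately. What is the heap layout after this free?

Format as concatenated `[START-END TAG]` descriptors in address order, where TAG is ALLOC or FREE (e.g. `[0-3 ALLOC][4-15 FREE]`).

Answer: [0-8 FREE][9-17 ALLOC][18-27 ALLOC][28-37 FREE]

Derivation:
Op 1: a = malloc(11) -> a = 0; heap: [0-10 ALLOC][11-37 FREE]
Op 2: a = realloc(a, 9) -> a = 0; heap: [0-8 ALLOC][9-37 FREE]
Op 3: b = malloc(9) -> b = 9; heap: [0-8 ALLOC][9-17 ALLOC][18-37 FREE]
Op 4: c = malloc(10) -> c = 18; heap: [0-8 ALLOC][9-17 ALLOC][18-27 ALLOC][28-37 FREE]
Op 5: d = malloc(3) -> d = 28; heap: [0-8 ALLOC][9-17 ALLOC][18-27 ALLOC][28-30 ALLOC][31-37 FREE]
Op 6: free(a) -> (freed a); heap: [0-8 FREE][9-17 ALLOC][18-27 ALLOC][28-30 ALLOC][31-37 FREE]
Op 7: c = realloc(c, 19) -> NULL (c unchanged); heap: [0-8 FREE][9-17 ALLOC][18-27 ALLOC][28-30 ALLOC][31-37 FREE]
free(d): d = 28 -> block [28-30 ALLOC]; mark free, coalesce with adjacent free neighbors -> [0-8 FREE][9-17 ALLOC][18-27 ALLOC][28-37 FREE]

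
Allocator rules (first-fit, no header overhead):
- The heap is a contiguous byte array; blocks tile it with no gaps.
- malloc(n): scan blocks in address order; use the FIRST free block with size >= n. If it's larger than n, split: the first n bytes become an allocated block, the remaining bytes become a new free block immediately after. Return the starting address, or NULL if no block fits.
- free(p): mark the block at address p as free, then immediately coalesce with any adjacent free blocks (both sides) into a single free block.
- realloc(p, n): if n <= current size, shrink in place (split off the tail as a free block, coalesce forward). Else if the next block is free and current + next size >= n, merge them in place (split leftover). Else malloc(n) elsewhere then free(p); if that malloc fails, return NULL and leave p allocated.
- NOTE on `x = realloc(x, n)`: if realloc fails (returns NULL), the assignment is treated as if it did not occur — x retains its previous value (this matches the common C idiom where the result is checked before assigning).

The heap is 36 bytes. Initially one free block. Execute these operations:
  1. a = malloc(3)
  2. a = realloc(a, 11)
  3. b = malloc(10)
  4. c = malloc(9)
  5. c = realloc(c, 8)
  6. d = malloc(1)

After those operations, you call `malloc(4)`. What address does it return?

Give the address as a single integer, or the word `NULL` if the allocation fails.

Op 1: a = malloc(3) -> a = 0; heap: [0-2 ALLOC][3-35 FREE]
Op 2: a = realloc(a, 11) -> a = 0; heap: [0-10 ALLOC][11-35 FREE]
Op 3: b = malloc(10) -> b = 11; heap: [0-10 ALLOC][11-20 ALLOC][21-35 FREE]
Op 4: c = malloc(9) -> c = 21; heap: [0-10 ALLOC][11-20 ALLOC][21-29 ALLOC][30-35 FREE]
Op 5: c = realloc(c, 8) -> c = 21; heap: [0-10 ALLOC][11-20 ALLOC][21-28 ALLOC][29-35 FREE]
Op 6: d = malloc(1) -> d = 29; heap: [0-10 ALLOC][11-20 ALLOC][21-28 ALLOC][29-29 ALLOC][30-35 FREE]
malloc(4): first-fit scan over [0-10 ALLOC][11-20 ALLOC][21-28 ALLOC][29-29 ALLOC][30-35 FREE] -> 30

Answer: 30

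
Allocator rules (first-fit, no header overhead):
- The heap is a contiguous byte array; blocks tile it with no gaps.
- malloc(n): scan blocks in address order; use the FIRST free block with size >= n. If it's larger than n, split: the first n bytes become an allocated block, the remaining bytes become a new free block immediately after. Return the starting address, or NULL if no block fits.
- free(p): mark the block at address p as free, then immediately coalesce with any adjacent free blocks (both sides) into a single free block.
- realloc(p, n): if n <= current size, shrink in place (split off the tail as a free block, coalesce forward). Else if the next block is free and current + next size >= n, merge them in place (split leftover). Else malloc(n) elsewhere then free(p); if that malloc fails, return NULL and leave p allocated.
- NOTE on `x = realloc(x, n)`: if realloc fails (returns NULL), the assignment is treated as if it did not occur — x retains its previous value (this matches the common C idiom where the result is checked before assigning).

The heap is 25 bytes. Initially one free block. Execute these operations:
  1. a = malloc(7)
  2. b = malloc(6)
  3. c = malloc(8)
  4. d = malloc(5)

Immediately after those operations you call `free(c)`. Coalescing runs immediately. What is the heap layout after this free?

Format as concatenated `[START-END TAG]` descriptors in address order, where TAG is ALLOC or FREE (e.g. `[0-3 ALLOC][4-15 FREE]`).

Op 1: a = malloc(7) -> a = 0; heap: [0-6 ALLOC][7-24 FREE]
Op 2: b = malloc(6) -> b = 7; heap: [0-6 ALLOC][7-12 ALLOC][13-24 FREE]
Op 3: c = malloc(8) -> c = 13; heap: [0-6 ALLOC][7-12 ALLOC][13-20 ALLOC][21-24 FREE]
Op 4: d = malloc(5) -> d = NULL; heap: [0-6 ALLOC][7-12 ALLOC][13-20 ALLOC][21-24 FREE]
free(c): c = 13 -> block [13-20 ALLOC]; mark free, coalesce with adjacent free neighbors -> [0-6 ALLOC][7-12 ALLOC][13-24 FREE]

Answer: [0-6 ALLOC][7-12 ALLOC][13-24 FREE]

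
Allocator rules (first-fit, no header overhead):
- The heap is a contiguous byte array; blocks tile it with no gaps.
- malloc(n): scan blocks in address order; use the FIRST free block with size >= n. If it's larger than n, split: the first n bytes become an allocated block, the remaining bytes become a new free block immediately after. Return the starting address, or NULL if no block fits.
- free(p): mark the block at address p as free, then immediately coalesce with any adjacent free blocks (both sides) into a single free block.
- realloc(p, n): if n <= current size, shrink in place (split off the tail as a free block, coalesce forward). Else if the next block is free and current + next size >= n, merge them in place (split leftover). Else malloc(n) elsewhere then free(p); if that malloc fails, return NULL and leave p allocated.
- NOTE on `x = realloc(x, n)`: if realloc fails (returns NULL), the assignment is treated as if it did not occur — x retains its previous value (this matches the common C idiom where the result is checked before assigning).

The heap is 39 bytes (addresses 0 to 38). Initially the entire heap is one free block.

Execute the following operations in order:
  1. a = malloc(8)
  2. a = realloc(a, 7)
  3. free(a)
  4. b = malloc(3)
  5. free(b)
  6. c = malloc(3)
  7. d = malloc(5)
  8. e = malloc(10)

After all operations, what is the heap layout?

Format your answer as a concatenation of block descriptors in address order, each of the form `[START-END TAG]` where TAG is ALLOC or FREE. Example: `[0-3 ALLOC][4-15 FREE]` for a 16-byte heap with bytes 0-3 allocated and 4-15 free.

Answer: [0-2 ALLOC][3-7 ALLOC][8-17 ALLOC][18-38 FREE]

Derivation:
Op 1: a = malloc(8) -> a = 0; heap: [0-7 ALLOC][8-38 FREE]
Op 2: a = realloc(a, 7) -> a = 0; heap: [0-6 ALLOC][7-38 FREE]
Op 3: free(a) -> (freed a); heap: [0-38 FREE]
Op 4: b = malloc(3) -> b = 0; heap: [0-2 ALLOC][3-38 FREE]
Op 5: free(b) -> (freed b); heap: [0-38 FREE]
Op 6: c = malloc(3) -> c = 0; heap: [0-2 ALLOC][3-38 FREE]
Op 7: d = malloc(5) -> d = 3; heap: [0-2 ALLOC][3-7 ALLOC][8-38 FREE]
Op 8: e = malloc(10) -> e = 8; heap: [0-2 ALLOC][3-7 ALLOC][8-17 ALLOC][18-38 FREE]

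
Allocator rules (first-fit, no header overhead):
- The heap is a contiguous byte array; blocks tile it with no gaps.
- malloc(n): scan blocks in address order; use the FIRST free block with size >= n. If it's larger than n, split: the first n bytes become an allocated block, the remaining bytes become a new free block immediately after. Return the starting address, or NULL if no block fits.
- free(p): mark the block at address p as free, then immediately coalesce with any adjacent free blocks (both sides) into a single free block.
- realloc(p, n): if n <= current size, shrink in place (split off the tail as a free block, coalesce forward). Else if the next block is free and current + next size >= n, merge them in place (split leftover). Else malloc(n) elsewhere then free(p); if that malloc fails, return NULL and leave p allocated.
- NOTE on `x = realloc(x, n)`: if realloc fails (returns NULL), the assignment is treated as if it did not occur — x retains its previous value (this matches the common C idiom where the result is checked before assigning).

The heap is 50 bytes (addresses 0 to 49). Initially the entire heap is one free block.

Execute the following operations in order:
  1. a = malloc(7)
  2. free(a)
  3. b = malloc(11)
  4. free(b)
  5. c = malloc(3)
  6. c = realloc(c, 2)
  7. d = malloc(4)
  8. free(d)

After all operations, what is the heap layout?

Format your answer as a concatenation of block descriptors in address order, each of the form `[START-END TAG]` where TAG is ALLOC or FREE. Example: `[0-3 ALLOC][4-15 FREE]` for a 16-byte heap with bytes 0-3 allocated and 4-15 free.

Answer: [0-1 ALLOC][2-49 FREE]

Derivation:
Op 1: a = malloc(7) -> a = 0; heap: [0-6 ALLOC][7-49 FREE]
Op 2: free(a) -> (freed a); heap: [0-49 FREE]
Op 3: b = malloc(11) -> b = 0; heap: [0-10 ALLOC][11-49 FREE]
Op 4: free(b) -> (freed b); heap: [0-49 FREE]
Op 5: c = malloc(3) -> c = 0; heap: [0-2 ALLOC][3-49 FREE]
Op 6: c = realloc(c, 2) -> c = 0; heap: [0-1 ALLOC][2-49 FREE]
Op 7: d = malloc(4) -> d = 2; heap: [0-1 ALLOC][2-5 ALLOC][6-49 FREE]
Op 8: free(d) -> (freed d); heap: [0-1 ALLOC][2-49 FREE]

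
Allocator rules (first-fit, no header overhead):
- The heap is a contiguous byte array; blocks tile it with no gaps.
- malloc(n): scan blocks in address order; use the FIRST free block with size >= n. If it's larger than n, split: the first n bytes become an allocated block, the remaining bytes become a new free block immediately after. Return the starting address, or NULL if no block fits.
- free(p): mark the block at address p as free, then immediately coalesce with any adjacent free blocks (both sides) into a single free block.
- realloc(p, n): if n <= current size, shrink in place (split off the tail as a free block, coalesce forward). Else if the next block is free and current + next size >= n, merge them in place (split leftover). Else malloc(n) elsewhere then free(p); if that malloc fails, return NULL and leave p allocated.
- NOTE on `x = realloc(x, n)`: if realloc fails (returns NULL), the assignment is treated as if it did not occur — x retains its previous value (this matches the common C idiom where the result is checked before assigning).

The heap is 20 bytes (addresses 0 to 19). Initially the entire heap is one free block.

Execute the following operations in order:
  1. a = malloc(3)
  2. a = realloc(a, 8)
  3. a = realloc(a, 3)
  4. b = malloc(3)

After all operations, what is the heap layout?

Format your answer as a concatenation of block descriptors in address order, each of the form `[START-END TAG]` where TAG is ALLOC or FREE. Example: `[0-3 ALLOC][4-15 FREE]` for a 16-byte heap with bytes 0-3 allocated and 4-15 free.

Answer: [0-2 ALLOC][3-5 ALLOC][6-19 FREE]

Derivation:
Op 1: a = malloc(3) -> a = 0; heap: [0-2 ALLOC][3-19 FREE]
Op 2: a = realloc(a, 8) -> a = 0; heap: [0-7 ALLOC][8-19 FREE]
Op 3: a = realloc(a, 3) -> a = 0; heap: [0-2 ALLOC][3-19 FREE]
Op 4: b = malloc(3) -> b = 3; heap: [0-2 ALLOC][3-5 ALLOC][6-19 FREE]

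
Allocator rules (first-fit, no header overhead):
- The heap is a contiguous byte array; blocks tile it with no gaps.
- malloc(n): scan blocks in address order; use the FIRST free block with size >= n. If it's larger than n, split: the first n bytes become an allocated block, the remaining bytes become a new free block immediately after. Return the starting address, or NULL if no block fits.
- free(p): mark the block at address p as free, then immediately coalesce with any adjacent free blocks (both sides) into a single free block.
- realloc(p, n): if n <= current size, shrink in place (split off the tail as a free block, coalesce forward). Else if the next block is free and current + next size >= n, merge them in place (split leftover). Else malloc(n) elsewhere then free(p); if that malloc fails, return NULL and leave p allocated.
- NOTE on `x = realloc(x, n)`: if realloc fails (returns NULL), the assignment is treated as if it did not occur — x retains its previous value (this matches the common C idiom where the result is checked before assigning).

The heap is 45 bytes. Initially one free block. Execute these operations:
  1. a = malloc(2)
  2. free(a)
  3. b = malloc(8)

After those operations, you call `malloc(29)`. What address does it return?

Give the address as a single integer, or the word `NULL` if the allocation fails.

Answer: 8

Derivation:
Op 1: a = malloc(2) -> a = 0; heap: [0-1 ALLOC][2-44 FREE]
Op 2: free(a) -> (freed a); heap: [0-44 FREE]
Op 3: b = malloc(8) -> b = 0; heap: [0-7 ALLOC][8-44 FREE]
malloc(29): first-fit scan over [0-7 ALLOC][8-44 FREE] -> 8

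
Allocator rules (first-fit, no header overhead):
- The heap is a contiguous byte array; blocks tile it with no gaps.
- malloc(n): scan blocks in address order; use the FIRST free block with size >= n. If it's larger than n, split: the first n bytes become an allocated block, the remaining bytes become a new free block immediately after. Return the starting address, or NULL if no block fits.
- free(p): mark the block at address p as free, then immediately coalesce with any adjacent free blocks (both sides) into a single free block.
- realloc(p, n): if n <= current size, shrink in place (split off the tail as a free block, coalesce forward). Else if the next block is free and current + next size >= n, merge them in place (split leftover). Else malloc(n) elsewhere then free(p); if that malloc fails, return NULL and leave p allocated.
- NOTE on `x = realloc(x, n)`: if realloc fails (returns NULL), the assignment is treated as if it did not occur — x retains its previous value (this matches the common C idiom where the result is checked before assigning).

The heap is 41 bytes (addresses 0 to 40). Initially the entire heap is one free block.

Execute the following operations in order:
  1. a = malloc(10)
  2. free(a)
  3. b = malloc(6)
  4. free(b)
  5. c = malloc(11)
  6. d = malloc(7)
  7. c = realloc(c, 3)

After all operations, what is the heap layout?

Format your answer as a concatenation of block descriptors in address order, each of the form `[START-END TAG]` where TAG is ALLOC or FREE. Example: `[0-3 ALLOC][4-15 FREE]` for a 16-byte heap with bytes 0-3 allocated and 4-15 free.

Answer: [0-2 ALLOC][3-10 FREE][11-17 ALLOC][18-40 FREE]

Derivation:
Op 1: a = malloc(10) -> a = 0; heap: [0-9 ALLOC][10-40 FREE]
Op 2: free(a) -> (freed a); heap: [0-40 FREE]
Op 3: b = malloc(6) -> b = 0; heap: [0-5 ALLOC][6-40 FREE]
Op 4: free(b) -> (freed b); heap: [0-40 FREE]
Op 5: c = malloc(11) -> c = 0; heap: [0-10 ALLOC][11-40 FREE]
Op 6: d = malloc(7) -> d = 11; heap: [0-10 ALLOC][11-17 ALLOC][18-40 FREE]
Op 7: c = realloc(c, 3) -> c = 0; heap: [0-2 ALLOC][3-10 FREE][11-17 ALLOC][18-40 FREE]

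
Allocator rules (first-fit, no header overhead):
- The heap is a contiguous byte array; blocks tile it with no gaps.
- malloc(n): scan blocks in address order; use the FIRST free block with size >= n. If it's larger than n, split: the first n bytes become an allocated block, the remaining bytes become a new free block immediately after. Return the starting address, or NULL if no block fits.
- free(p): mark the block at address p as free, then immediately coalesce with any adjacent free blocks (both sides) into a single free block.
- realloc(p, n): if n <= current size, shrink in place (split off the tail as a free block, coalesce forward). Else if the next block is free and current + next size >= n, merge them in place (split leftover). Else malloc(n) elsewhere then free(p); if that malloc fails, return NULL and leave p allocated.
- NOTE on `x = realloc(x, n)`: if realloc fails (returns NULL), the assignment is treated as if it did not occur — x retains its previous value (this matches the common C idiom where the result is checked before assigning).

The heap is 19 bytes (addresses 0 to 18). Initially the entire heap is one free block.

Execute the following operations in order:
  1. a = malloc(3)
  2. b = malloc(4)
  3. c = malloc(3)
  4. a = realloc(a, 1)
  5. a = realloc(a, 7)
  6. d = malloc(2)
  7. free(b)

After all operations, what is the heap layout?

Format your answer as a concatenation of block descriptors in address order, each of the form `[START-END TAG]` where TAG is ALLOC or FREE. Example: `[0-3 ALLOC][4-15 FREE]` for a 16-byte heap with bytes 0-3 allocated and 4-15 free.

Answer: [0-1 ALLOC][2-6 FREE][7-9 ALLOC][10-16 ALLOC][17-18 FREE]

Derivation:
Op 1: a = malloc(3) -> a = 0; heap: [0-2 ALLOC][3-18 FREE]
Op 2: b = malloc(4) -> b = 3; heap: [0-2 ALLOC][3-6 ALLOC][7-18 FREE]
Op 3: c = malloc(3) -> c = 7; heap: [0-2 ALLOC][3-6 ALLOC][7-9 ALLOC][10-18 FREE]
Op 4: a = realloc(a, 1) -> a = 0; heap: [0-0 ALLOC][1-2 FREE][3-6 ALLOC][7-9 ALLOC][10-18 FREE]
Op 5: a = realloc(a, 7) -> a = 10; heap: [0-2 FREE][3-6 ALLOC][7-9 ALLOC][10-16 ALLOC][17-18 FREE]
Op 6: d = malloc(2) -> d = 0; heap: [0-1 ALLOC][2-2 FREE][3-6 ALLOC][7-9 ALLOC][10-16 ALLOC][17-18 FREE]
Op 7: free(b) -> (freed b); heap: [0-1 ALLOC][2-6 FREE][7-9 ALLOC][10-16 ALLOC][17-18 FREE]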